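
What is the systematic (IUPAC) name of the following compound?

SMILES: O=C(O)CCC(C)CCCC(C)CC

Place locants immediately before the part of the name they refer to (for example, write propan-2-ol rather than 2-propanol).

4,8-dimethyldecanoic acid

The longest chain bearing the –COOH group is 10 carbons long (decane).
A carboxylic acid (terminal –COOH) is the principal characteristic group, giving the suffix -oic acid.
Number the chain so that the carboxylic acid carbon is C-1 by definition.
That gives methyl groups at C-4 and C-8.
The name is 4,8-dimethyldecanoic acid.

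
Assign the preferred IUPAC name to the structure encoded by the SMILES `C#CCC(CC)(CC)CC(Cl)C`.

The longest chain bearing the multiple bond is 7 carbons long (heptane).
The chain contains a C≡C triple bond, so the unsaturation ending is -yne.
The numbering direction is chosen so that numbering from this end puts the triple bond at C-1 rather than C-6.
This places the triple bond between C-1 and C-2; a chloro group at C-6; two ethyl groups at C-4.
The substituents are ordered alphabetically, ignoring any di-/tri- multipliers.
Assembling the pieces gives 6-chloro-4,4-diethylhept-1-yne.

6-chloro-4,4-diethylhept-1-yne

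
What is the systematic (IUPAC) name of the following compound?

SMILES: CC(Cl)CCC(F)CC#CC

8-chloro-5-fluoronon-2-yne

The longest chain bearing the multiple bond is 9 carbons long (nonane).
The chain contains a C≡C triple bond, so the unsaturation ending is -yne.
Number the chain so that numbering from this end puts the triple bond at C-2 rather than C-7.
That gives the triple bond between C-2 and C-3; a chloro group at C-8; a fluoro group at C-5.
Substituent prefixes are cited in alphabetical order (multiplying prefixes like di-/tri- are ignored for ordering).
Putting it together: 8-chloro-5-fluoronon-2-yne.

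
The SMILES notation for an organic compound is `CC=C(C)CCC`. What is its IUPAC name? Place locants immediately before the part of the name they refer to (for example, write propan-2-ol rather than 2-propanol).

The longest carbon chain that includes the multiple bond has 6 carbons, so the parent hydride is hexane.
The chain contains a C=C double bond, so the unsaturation ending is -ene.
Choose the numbering such that numbering from this end puts the double bond at C-2 rather than C-4.
This places the double bond between C-2 and C-3; a methyl group at C-3.
The name is 3-methylhex-2-ene.

3-methylhex-2-ene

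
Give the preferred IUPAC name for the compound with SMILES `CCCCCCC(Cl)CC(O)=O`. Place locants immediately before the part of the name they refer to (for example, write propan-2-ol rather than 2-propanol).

Counting along the main chain through the –COOH group gives 9 carbons: the parent is nonane.
A carboxylic acid (terminal –COOH) is the principal characteristic group, giving the suffix -oic acid.
Number the chain so that the carboxylic acid carbon is C-1 by definition.
That gives a chloro group at C-3.
Assembling the pieces gives 3-chlorononanoic acid.

3-chlorononanoic acid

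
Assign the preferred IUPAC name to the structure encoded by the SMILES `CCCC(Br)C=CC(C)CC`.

6-bromo-3-methylnon-4-ene

The longest chain bearing the multiple bond is 9 carbons long (nonane).
A C=C double bond in the chain gives the infix -ene-.
The numbering direction is chosen so that numbering from this end puts the double bond at C-4 rather than C-5.
That gives the double bond between C-4 and C-5; a bromo group at C-6; a methyl group at C-3.
Prefixes are listed alphabetically: bromo, methyl.
The name is 6-bromo-3-methylnon-4-ene.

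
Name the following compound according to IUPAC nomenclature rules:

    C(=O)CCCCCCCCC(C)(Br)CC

Counting along the main chain through the –CHO group gives 12 carbons: the parent is dodecane.
An aldehyde (terminal –CHO) is the principal characteristic group, giving the suffix -al.
Choose the numbering such that the aldehyde carbon is C-1 by definition.
With this numbering: a bromo group at C-10; a methyl group at C-10.
Substituent prefixes are cited in alphabetical order (multiplying prefixes like di-/tri- are ignored for ordering).
The name is 10-bromo-10-methyldodecanal.

10-bromo-10-methyldodecanal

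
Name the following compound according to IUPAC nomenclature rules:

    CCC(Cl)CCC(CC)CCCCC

The parent chain contains 11 carbons (undecane).
The numbering direction is chosen so that the substituent locant set {3,6} is lower than {6,9} at the first point of difference.
With this numbering: a chloro group at C-3; an ethyl group at C-6.
The substituents are ordered alphabetically, ignoring any di-/tri- multipliers.
Assembling the pieces gives 3-chloro-6-ethylundecane.

3-chloro-6-ethylundecane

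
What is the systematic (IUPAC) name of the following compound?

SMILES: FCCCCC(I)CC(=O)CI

The longest chain bearing the carbonyl is 8 carbons long (octane).
A ketone (C=O on an internal carbon) is the principal characteristic group, giving the suffix -one.
The numbering direction is chosen so that numbering from this end puts the carbonyl group at C-2 rather than C-7.
With this numbering: the carbonyl at C-2; a fluoro group at C-8; iodo groups at C-1 and C-4.
Substituent prefixes are cited in alphabetical order (multiplying prefixes like di-/tri- are ignored for ordering).
The name is 8-fluoro-1,4-diiodooctan-2-one.

8-fluoro-1,4-diiodooctan-2-one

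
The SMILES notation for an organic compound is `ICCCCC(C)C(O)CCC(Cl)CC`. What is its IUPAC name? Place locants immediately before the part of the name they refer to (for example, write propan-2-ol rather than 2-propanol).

9-chloro-1-iodo-5-methylundecan-6-ol

Counting along the main chain through the –OH group gives 11 carbons: the parent is undecane.
The highest-priority functional group is an alcohol (–OH), so the name ends in -ol.
The numbering direction is chosen so that the substituent locant set {1,5,9} is lower than {3,7,11} at the first point of difference.
With this numbering: the hydroxyl at C-6; a chloro group at C-9; an iodo group at C-1; a methyl group at C-5.
The substituents are ordered alphabetically, ignoring any di-/tri- multipliers.
Putting it together: 9-chloro-1-iodo-5-methylundecan-6-ol.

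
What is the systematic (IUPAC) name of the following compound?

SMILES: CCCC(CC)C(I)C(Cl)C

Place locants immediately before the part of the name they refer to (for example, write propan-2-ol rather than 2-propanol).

2-chloro-4-ethyl-3-iodoheptane

The parent chain contains 7 carbons (heptane).
The numbering direction is chosen so that the substituent locant set {2,3,4} is lower than {4,5,6} at the first point of difference.
That gives a chloro group at C-2; an ethyl group at C-4; an iodo group at C-3.
Substituent prefixes are cited in alphabetical order (multiplying prefixes like di-/tri- are ignored for ordering).
The name is 2-chloro-4-ethyl-3-iodoheptane.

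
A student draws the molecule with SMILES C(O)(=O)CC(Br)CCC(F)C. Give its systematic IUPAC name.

The longest chain bearing the –COOH group is 7 carbons long (heptane).
A carboxylic acid (terminal –COOH) is the principal characteristic group, giving the suffix -oic acid.
Number the chain so that the carboxylic acid carbon is C-1 by definition.
This places a bromo group at C-3; a fluoro group at C-6.
The substituents are ordered alphabetically, ignoring any di-/tri- multipliers.
The name is 3-bromo-6-fluoroheptanoic acid.

3-bromo-6-fluoroheptanoic acid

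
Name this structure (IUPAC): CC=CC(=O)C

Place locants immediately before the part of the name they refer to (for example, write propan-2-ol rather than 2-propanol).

pent-3-en-2-one

The longest chain bearing the carbonyl and the multiple bond is 5 carbons long (pentane).
The highest-priority functional group is a ketone (C=O on an internal carbon), so the name ends in -one.
A C=C double bond in the chain gives the infix -ene-.
Number the chain so that numbering from this end puts the carbonyl group at C-2 rather than C-4.
That gives the carbonyl at C-2; the double bond between C-3 and C-4.
The name is pent-3-en-2-one.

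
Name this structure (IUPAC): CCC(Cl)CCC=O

The longest chain bearing the –CHO group is 6 carbons long (hexane).
The highest-priority functional group is an aldehyde (terminal –CHO), so the name ends in -al.
Number the chain so that the aldehyde carbon is C-1 by definition.
This places a chloro group at C-4.
The name is 4-chlorohexanal.

4-chlorohexanal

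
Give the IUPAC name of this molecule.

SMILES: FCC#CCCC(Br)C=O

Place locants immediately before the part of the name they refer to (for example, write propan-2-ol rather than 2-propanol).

2-bromo-7-fluorohept-5-ynal

Counting along the main chain through the –CHO group and the multiple bond gives 7 carbons: the parent is heptane.
An aldehyde (terminal –CHO) is the principal characteristic group, giving the suffix -al.
There is one C≡C triple bond, indicated by the ending -yne.
Number the chain so that the aldehyde carbon is C-1 by definition.
That gives the triple bond between C-5 and C-6; a bromo group at C-2; a fluoro group at C-7.
Prefixes are listed alphabetically: bromo, fluoro.
Putting it together: 2-bromo-7-fluorohept-5-ynal.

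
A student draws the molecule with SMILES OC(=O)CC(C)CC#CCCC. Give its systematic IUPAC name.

The longest chain bearing the –COOH group and the multiple bond is 9 carbons long (nonane).
The principal characteristic group is a carboxylic acid (terminal –COOH), named with the suffix -oic acid.
The chain contains a C≡C triple bond, so the unsaturation ending is -yne.
Number the chain so that the carboxylic acid carbon is C-1 by definition.
With this numbering: the triple bond between C-5 and C-6; a methyl group at C-3.
Assembling the pieces gives 3-methylnon-5-ynoic acid.

3-methylnon-5-ynoic acid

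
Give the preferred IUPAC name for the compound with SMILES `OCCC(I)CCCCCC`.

The longest carbon chain that includes the –OH group has 9 carbons, so the parent hydride is nonane.
An alcohol (–OH) is the principal characteristic group, giving the suffix -ol.
Choose the numbering such that numbering from this end puts the hydroxyl group at C-1 rather than C-9.
That gives the hydroxyl at C-1; an iodo group at C-3.
Assembling the pieces gives 3-iodononan-1-ol.

3-iodononan-1-ol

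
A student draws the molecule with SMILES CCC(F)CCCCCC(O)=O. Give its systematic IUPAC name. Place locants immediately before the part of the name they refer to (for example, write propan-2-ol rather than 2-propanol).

7-fluorononanoic acid

The longest chain bearing the –COOH group is 9 carbons long (nonane).
A carboxylic acid (terminal –COOH) is the principal characteristic group, giving the suffix -oic acid.
Number the chain so that the carboxylic acid carbon is C-1 by definition.
With this numbering: a fluoro group at C-7.
Assembling the pieces gives 7-fluorononanoic acid.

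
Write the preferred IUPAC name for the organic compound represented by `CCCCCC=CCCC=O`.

Counting along the main chain through the –CHO group and the multiple bond gives 10 carbons: the parent is decane.
The highest-priority functional group is an aldehyde (terminal –CHO), so the name ends in -al.
A C=C double bond in the chain gives the infix -ene-.
Choose the numbering such that the aldehyde carbon is C-1 by definition.
This places the double bond between C-4 and C-5.
Assembling the pieces gives dec-4-enal.

dec-4-enal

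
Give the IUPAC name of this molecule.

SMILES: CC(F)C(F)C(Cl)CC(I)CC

4-chloro-2,3-difluoro-6-iodooctane

The longest continuous carbon chain has 8 atoms, so the parent hydride is octane.
Number the chain so that the substituent locant set {2,3,4,6} is lower than {3,5,6,7} at the first point of difference.
That gives a chloro group at C-4; fluoro groups at C-2 and C-3; an iodo group at C-6.
Substituent prefixes are cited in alphabetical order (multiplying prefixes like di-/tri- are ignored for ordering).
Assembling the pieces gives 4-chloro-2,3-difluoro-6-iodooctane.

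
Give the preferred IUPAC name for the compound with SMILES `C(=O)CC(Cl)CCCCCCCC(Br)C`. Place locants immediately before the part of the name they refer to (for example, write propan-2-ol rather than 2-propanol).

11-bromo-3-chlorododecanal

The longest chain bearing the –CHO group is 12 carbons long (dodecane).
The principal characteristic group is an aldehyde (terminal –CHO), named with the suffix -al.
Number the chain so that the aldehyde carbon is C-1 by definition.
With this numbering: a bromo group at C-11; a chloro group at C-3.
Prefixes are listed alphabetically: bromo, chloro.
The name is 11-bromo-3-chlorododecanal.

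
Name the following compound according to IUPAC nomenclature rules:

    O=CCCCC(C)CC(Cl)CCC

The longest chain bearing the –CHO group is 10 carbons long (decane).
The principal characteristic group is an aldehyde (terminal –CHO), named with the suffix -al.
Choose the numbering such that the aldehyde carbon is C-1 by definition.
This places a chloro group at C-7; a methyl group at C-5.
The substituents are ordered alphabetically, ignoring any di-/tri- multipliers.
Assembling the pieces gives 7-chloro-5-methyldecanal.

7-chloro-5-methyldecanal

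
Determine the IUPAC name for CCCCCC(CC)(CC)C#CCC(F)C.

The longest chain bearing the multiple bond is 11 carbons long (undecane).
There is one C≡C triple bond, indicated by the ending -yne.
The numbering direction is chosen so that numbering from this end puts the triple bond at C-4 rather than C-7.
With this numbering: the triple bond between C-4 and C-5; two ethyl groups at C-6; a fluoro group at C-2.
Prefixes are listed alphabetically: ethyl, fluoro.
Putting it together: 6,6-diethyl-2-fluoroundec-4-yne.

6,6-diethyl-2-fluoroundec-4-yne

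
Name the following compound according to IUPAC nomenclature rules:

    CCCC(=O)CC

The longest chain bearing the carbonyl is 6 carbons long (hexane).
A ketone (C=O on an internal carbon) is the principal characteristic group, giving the suffix -one.
Number the chain so that numbering from this end puts the carbonyl group at C-3 rather than C-4.
This places the carbonyl at C-3.
The name is hexan-3-one.

hexan-3-one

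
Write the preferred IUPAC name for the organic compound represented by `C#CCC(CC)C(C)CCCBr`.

8-bromo-4-ethyl-5-methyloct-1-yne

The longest carbon chain that includes the multiple bond has 8 carbons, so the parent hydride is octane.
There is one C≡C triple bond, indicated by the ending -yne.
Choose the numbering such that numbering from this end puts the triple bond at C-1 rather than C-7.
That gives the triple bond between C-1 and C-2; a bromo group at C-8; an ethyl group at C-4; a methyl group at C-5.
Substituent prefixes are cited in alphabetical order (multiplying prefixes like di-/tri- are ignored for ordering).
Assembling the pieces gives 8-bromo-4-ethyl-5-methyloct-1-yne.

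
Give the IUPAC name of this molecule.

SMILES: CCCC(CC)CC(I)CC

The longest carbon chain is 8 atoms: the parent is octane.
Choose the numbering such that the substituent locant set {3,5} is lower than {4,6} at the first point of difference.
This places an ethyl group at C-5; an iodo group at C-3.
The substituents are ordered alphabetically, ignoring any di-/tri- multipliers.
The name is 5-ethyl-3-iodooctane.

5-ethyl-3-iodooctane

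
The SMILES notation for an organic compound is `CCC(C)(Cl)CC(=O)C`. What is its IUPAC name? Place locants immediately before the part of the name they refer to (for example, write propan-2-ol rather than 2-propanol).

Counting along the main chain through the carbonyl gives 6 carbons: the parent is hexane.
The highest-priority functional group is a ketone (C=O on an internal carbon), so the name ends in -one.
The numbering direction is chosen so that numbering from this end puts the carbonyl group at C-2 rather than C-5.
That gives the carbonyl at C-2; a chloro group at C-4; a methyl group at C-4.
The substituents are ordered alphabetically, ignoring any di-/tri- multipliers.
The name is 4-chloro-4-methylhexan-2-one.

4-chloro-4-methylhexan-2-one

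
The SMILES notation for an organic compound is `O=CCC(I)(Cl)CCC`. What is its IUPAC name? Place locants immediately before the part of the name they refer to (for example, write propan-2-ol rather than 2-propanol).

3-chloro-3-iodohexanal

Counting along the main chain through the –CHO group gives 6 carbons: the parent is hexane.
The principal characteristic group is an aldehyde (terminal –CHO), named with the suffix -al.
Number the chain so that the aldehyde carbon is C-1 by definition.
That gives a chloro group at C-3; an iodo group at C-3.
The substituents are ordered alphabetically, ignoring any di-/tri- multipliers.
The name is 3-chloro-3-iodohexanal.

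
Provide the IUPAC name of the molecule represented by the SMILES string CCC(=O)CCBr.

1-bromopentan-3-one

Counting along the main chain through the carbonyl gives 5 carbons: the parent is pentane.
The highest-priority functional group is a ketone (C=O on an internal carbon), so the name ends in -one.
Number the chain so that the substituent locant set {1} is lower than {5} at the first point of difference.
That gives the carbonyl at C-3; a bromo group at C-1.
The name is 1-bromopentan-3-one.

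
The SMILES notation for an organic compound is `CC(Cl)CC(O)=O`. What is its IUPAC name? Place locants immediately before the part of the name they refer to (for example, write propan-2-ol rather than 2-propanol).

3-chlorobutanoic acid

Counting along the main chain through the –COOH group gives 4 carbons: the parent is butane.
The principal characteristic group is a carboxylic acid (terminal –COOH), named with the suffix -oic acid.
Number the chain so that the carboxylic acid carbon is C-1 by definition.
With this numbering: a chloro group at C-3.
Assembling the pieces gives 3-chlorobutanoic acid.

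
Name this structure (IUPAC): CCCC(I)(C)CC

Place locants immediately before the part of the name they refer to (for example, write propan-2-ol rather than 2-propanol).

3-iodo-3-methylhexane

The longest continuous carbon chain has 6 atoms, so the parent hydride is hexane.
Number the chain so that the substituent locant set {3,3} is lower than {4,4} at the first point of difference.
With this numbering: an iodo group at C-3; a methyl group at C-3.
Substituent prefixes are cited in alphabetical order (multiplying prefixes like di-/tri- are ignored for ordering).
The name is 3-iodo-3-methylhexane.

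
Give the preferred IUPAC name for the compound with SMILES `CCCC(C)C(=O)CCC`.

The longest chain bearing the carbonyl is 8 carbons long (octane).
The principal characteristic group is a ketone (C=O on an internal carbon), named with the suffix -one.
Number the chain so that numbering from this end puts the carbonyl group at C-4 rather than C-5.
That gives the carbonyl at C-4; a methyl group at C-5.
The name is 5-methyloctan-4-one.

5-methyloctan-4-one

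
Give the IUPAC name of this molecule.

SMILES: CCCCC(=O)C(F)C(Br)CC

The longest chain bearing the carbonyl is 9 carbons long (nonane).
The highest-priority functional group is a ketone (C=O on an internal carbon), so the name ends in -one.
Choose the numbering such that the substituent locant set {3,4} is lower than {6,7} at the first point of difference.
This places the carbonyl at C-5; a bromo group at C-3; a fluoro group at C-4.
Substituent prefixes are cited in alphabetical order (multiplying prefixes like di-/tri- are ignored for ordering).
Putting it together: 3-bromo-4-fluorononan-5-one.

3-bromo-4-fluorononan-5-one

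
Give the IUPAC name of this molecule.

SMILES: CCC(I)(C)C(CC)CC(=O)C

4-ethyl-5-iodo-5-methylheptan-2-one

The longest chain bearing the carbonyl is 7 carbons long (heptane).
A ketone (C=O on an internal carbon) is the principal characteristic group, giving the suffix -one.
Choose the numbering such that numbering from this end puts the carbonyl group at C-2 rather than C-6.
This places the carbonyl at C-2; an ethyl group at C-4; an iodo group at C-5; a methyl group at C-5.
Prefixes are listed alphabetically: ethyl, iodo, methyl.
Assembling the pieces gives 4-ethyl-5-iodo-5-methylheptan-2-one.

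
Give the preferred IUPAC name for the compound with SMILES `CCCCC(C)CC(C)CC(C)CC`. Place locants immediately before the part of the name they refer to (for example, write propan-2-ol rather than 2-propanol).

The parent chain contains 11 carbons (undecane).
The numbering direction is chosen so that the substituent locant set {3,5,7} is lower than {5,7,9} at the first point of difference.
This places methyl groups at C-3 and C-5 and C-7.
The name is 3,5,7-trimethylundecane.

3,5,7-trimethylundecane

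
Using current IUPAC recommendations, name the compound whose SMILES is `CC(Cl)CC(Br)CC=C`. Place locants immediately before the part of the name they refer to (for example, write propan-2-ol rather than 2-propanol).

The longest carbon chain that includes the multiple bond has 7 carbons, so the parent hydride is heptane.
There is one C=C double bond, indicated by the ending -ene.
Number the chain so that numbering from this end puts the double bond at C-1 rather than C-6.
With this numbering: the double bond between C-1 and C-2; a bromo group at C-4; a chloro group at C-6.
Prefixes are listed alphabetically: bromo, chloro.
The name is 4-bromo-6-chlorohept-1-ene.

4-bromo-6-chlorohept-1-ene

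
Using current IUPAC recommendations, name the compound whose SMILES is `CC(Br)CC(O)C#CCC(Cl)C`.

Counting along the main chain through the –OH group and the multiple bond gives 9 carbons: the parent is nonane.
An alcohol (–OH) is the principal characteristic group, giving the suffix -ol.
A C≡C triple bond in the chain gives the infix -yne-.
Number the chain so that numbering from this end puts the hydroxyl group at C-4 rather than C-6.
With this numbering: the hydroxyl at C-4; the triple bond between C-5 and C-6; a bromo group at C-2; a chloro group at C-8.
Prefixes are listed alphabetically: bromo, chloro.
The name is 2-bromo-8-chloronon-5-yn-4-ol.

2-bromo-8-chloronon-5-yn-4-ol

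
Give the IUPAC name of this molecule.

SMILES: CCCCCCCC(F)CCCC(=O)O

Counting along the main chain through the –COOH group gives 12 carbons: the parent is dodecane.
The principal characteristic group is a carboxylic acid (terminal –COOH), named with the suffix -oic acid.
Number the chain so that the carboxylic acid carbon is C-1 by definition.
With this numbering: a fluoro group at C-5.
The name is 5-fluorododecanoic acid.

5-fluorododecanoic acid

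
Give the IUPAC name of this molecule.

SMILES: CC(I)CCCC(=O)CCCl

1-chloro-7-iodooctan-3-one

The longest carbon chain that includes the carbonyl has 8 carbons, so the parent hydride is octane.
A ketone (C=O on an internal carbon) is the principal characteristic group, giving the suffix -one.
Number the chain so that numbering from this end puts the carbonyl group at C-3 rather than C-6.
That gives the carbonyl at C-3; a chloro group at C-1; an iodo group at C-7.
Substituent prefixes are cited in alphabetical order (multiplying prefixes like di-/tri- are ignored for ordering).
Putting it together: 1-chloro-7-iodooctan-3-one.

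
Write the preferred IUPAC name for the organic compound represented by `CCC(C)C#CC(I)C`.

2-iodo-5-methylhept-3-yne

Counting along the main chain through the multiple bond gives 7 carbons: the parent is heptane.
A C≡C triple bond in the chain gives the infix -yne-.
The numbering direction is chosen so that numbering from this end puts the triple bond at C-3 rather than C-4.
That gives the triple bond between C-3 and C-4; an iodo group at C-2; a methyl group at C-5.
Substituent prefixes are cited in alphabetical order (multiplying prefixes like di-/tri- are ignored for ordering).
The name is 2-iodo-5-methylhept-3-yne.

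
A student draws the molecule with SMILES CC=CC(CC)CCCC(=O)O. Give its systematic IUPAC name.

5-ethyloct-6-enoic acid

The longest chain bearing the –COOH group and the multiple bond is 8 carbons long (octane).
A carboxylic acid (terminal –COOH) is the principal characteristic group, giving the suffix -oic acid.
The chain contains a C=C double bond, so the unsaturation ending is -ene.
Choose the numbering such that the carboxylic acid carbon is C-1 by definition.
With this numbering: the double bond between C-6 and C-7; an ethyl group at C-5.
Assembling the pieces gives 5-ethyloct-6-enoic acid.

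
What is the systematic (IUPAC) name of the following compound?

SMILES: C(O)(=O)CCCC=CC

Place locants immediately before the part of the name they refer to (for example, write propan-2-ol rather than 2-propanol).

hept-5-enoic acid

Counting along the main chain through the –COOH group and the multiple bond gives 7 carbons: the parent is heptane.
A carboxylic acid (terminal –COOH) is the principal characteristic group, giving the suffix -oic acid.
A C=C double bond in the chain gives the infix -ene-.
The numbering direction is chosen so that the carboxylic acid carbon is C-1 by definition.
That gives the double bond between C-5 and C-6.
The name is hept-5-enoic acid.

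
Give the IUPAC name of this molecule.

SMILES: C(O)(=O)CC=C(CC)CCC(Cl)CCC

The longest carbon chain that includes the –COOH group and the multiple bond has 10 carbons, so the parent hydride is decane.
The principal characteristic group is a carboxylic acid (terminal –COOH), named with the suffix -oic acid.
A C=C double bond in the chain gives the infix -ene-.
Number the chain so that the carboxylic acid carbon is C-1 by definition.
This places the double bond between C-3 and C-4; a chloro group at C-7; an ethyl group at C-4.
The substituents are ordered alphabetically, ignoring any di-/tri- multipliers.
The name is 7-chloro-4-ethyldec-3-enoic acid.

7-chloro-4-ethyldec-3-enoic acid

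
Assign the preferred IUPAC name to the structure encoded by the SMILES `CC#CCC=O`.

pent-3-ynal

Counting along the main chain through the –CHO group and the multiple bond gives 5 carbons: the parent is pentane.
An aldehyde (terminal –CHO) is the principal characteristic group, giving the suffix -al.
A C≡C triple bond in the chain gives the infix -yne-.
Number the chain so that the aldehyde carbon is C-1 by definition.
With this numbering: the triple bond between C-3 and C-4.
The name is pent-3-ynal.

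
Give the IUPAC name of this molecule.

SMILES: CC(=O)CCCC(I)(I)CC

Counting along the main chain through the carbonyl gives 8 carbons: the parent is octane.
A ketone (C=O on an internal carbon) is the principal characteristic group, giving the suffix -one.
The numbering direction is chosen so that numbering from this end puts the carbonyl group at C-2 rather than C-7.
With this numbering: the carbonyl at C-2; two iodo groups at C-6.
Putting it together: 6,6-diiodooctan-2-one.

6,6-diiodooctan-2-one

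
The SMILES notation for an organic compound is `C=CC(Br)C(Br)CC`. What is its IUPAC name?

3,4-dibromohex-1-ene

Counting along the main chain through the multiple bond gives 6 carbons: the parent is hexane.
A C=C double bond in the chain gives the infix -ene-.
The numbering direction is chosen so that numbering from this end puts the double bond at C-1 rather than C-5.
This places the double bond between C-1 and C-2; bromo groups at C-3 and C-4.
The name is 3,4-dibromohex-1-ene.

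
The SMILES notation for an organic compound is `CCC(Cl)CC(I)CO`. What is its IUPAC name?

The longest carbon chain that includes the –OH group has 6 carbons, so the parent hydride is hexane.
An alcohol (–OH) is the principal characteristic group, giving the suffix -ol.
Choose the numbering such that numbering from this end puts the hydroxyl group at C-1 rather than C-6.
With this numbering: the hydroxyl at C-1; a chloro group at C-4; an iodo group at C-2.
The substituents are ordered alphabetically, ignoring any di-/tri- multipliers.
The name is 4-chloro-2-iodohexan-1-ol.

4-chloro-2-iodohexan-1-ol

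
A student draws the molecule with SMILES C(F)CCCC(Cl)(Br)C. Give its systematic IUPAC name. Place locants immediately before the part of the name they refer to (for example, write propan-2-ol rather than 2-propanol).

5-bromo-5-chloro-1-fluorohexane

The longest carbon chain is 6 atoms: the parent is hexane.
The numbering direction is chosen so that the substituent locant set {1,5,5} is lower than {2,2,6} at the first point of difference.
That gives a bromo group at C-5; a chloro group at C-5; a fluoro group at C-1.
Prefixes are listed alphabetically: bromo, chloro, fluoro.
Putting it together: 5-bromo-5-chloro-1-fluorohexane.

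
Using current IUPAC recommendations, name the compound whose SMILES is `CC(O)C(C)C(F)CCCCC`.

The longest carbon chain that includes the –OH group has 9 carbons, so the parent hydride is nonane.
The highest-priority functional group is an alcohol (–OH), so the name ends in -ol.
Number the chain so that numbering from this end puts the hydroxyl group at C-2 rather than C-8.
With this numbering: the hydroxyl at C-2; a fluoro group at C-4; a methyl group at C-3.
Substituent prefixes are cited in alphabetical order (multiplying prefixes like di-/tri- are ignored for ordering).
Assembling the pieces gives 4-fluoro-3-methylnonan-2-ol.

4-fluoro-3-methylnonan-2-ol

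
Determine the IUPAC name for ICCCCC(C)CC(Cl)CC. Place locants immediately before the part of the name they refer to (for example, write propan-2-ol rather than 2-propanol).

7-chloro-1-iodo-5-methylnonane

The longest carbon chain is 9 atoms: the parent is nonane.
Number the chain so that the substituent locant set {1,5,7} is lower than {3,5,9} at the first point of difference.
That gives a chloro group at C-7; an iodo group at C-1; a methyl group at C-5.
Prefixes are listed alphabetically: chloro, iodo, methyl.
Putting it together: 7-chloro-1-iodo-5-methylnonane.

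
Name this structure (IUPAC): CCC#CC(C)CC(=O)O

3-methylhept-4-ynoic acid

The longest chain bearing the –COOH group and the multiple bond is 7 carbons long (heptane).
The principal characteristic group is a carboxylic acid (terminal –COOH), named with the suffix -oic acid.
A C≡C triple bond in the chain gives the infix -yne-.
Choose the numbering such that the carboxylic acid carbon is C-1 by definition.
That gives the triple bond between C-4 and C-5; a methyl group at C-3.
Assembling the pieces gives 3-methylhept-4-ynoic acid.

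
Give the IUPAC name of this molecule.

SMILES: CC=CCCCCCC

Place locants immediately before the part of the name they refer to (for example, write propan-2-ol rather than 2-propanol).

Counting along the main chain through the multiple bond gives 9 carbons: the parent is nonane.
The chain contains a C=C double bond, so the unsaturation ending is -ene.
The numbering direction is chosen so that numbering from this end puts the double bond at C-2 rather than C-7.
That gives the double bond between C-2 and C-3.
Putting it together: non-2-ene.

non-2-ene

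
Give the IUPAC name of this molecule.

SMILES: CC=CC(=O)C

The longest carbon chain that includes the carbonyl and the multiple bond has 5 carbons, so the parent hydride is pentane.
A ketone (C=O on an internal carbon) is the principal characteristic group, giving the suffix -one.
The chain contains a C=C double bond, so the unsaturation ending is -ene.
Number the chain so that numbering from this end puts the carbonyl group at C-2 rather than C-4.
That gives the carbonyl at C-2; the double bond between C-3 and C-4.
The name is pent-3-en-2-one.

pent-3-en-2-one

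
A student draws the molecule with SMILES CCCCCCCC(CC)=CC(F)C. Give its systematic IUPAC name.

4-ethyl-2-fluoroundec-3-ene

The longest carbon chain that includes the multiple bond has 11 carbons, so the parent hydride is undecane.
A C=C double bond in the chain gives the infix -ene-.
The numbering direction is chosen so that numbering from this end puts the double bond at C-3 rather than C-8.
That gives the double bond between C-3 and C-4; an ethyl group at C-4; a fluoro group at C-2.
Prefixes are listed alphabetically: ethyl, fluoro.
Putting it together: 4-ethyl-2-fluoroundec-3-ene.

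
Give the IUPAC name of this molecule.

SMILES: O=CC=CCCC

hex-2-enal

The longest chain bearing the –CHO group and the multiple bond is 6 carbons long (hexane).
The principal characteristic group is an aldehyde (terminal –CHO), named with the suffix -al.
A C=C double bond in the chain gives the infix -ene-.
Number the chain so that the aldehyde carbon is C-1 by definition.
This places the double bond between C-2 and C-3.
Assembling the pieces gives hex-2-enal.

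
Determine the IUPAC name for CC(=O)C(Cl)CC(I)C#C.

Counting along the main chain through the carbonyl and the multiple bond gives 7 carbons: the parent is heptane.
The principal characteristic group is a ketone (C=O on an internal carbon), named with the suffix -one.
There is one C≡C triple bond, indicated by the ending -yne.
Number the chain so that numbering from this end puts the carbonyl group at C-2 rather than C-6.
That gives the carbonyl at C-2; the triple bond between C-6 and C-7; a chloro group at C-3; an iodo group at C-5.
Substituent prefixes are cited in alphabetical order (multiplying prefixes like di-/tri- are ignored for ordering).
The name is 3-chloro-5-iodohept-6-yn-2-one.

3-chloro-5-iodohept-6-yn-2-one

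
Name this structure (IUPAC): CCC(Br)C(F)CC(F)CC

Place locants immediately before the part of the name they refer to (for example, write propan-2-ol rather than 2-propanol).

3-bromo-4,6-difluorooctane

The longest continuous carbon chain has 8 atoms, so the parent hydride is octane.
Choose the numbering such that the substituent locant set {3,4,6} is lower than {3,5,6} at the first point of difference.
This places a bromo group at C-3; fluoro groups at C-4 and C-6.
Substituent prefixes are cited in alphabetical order (multiplying prefixes like di-/tri- are ignored for ordering).
Assembling the pieces gives 3-bromo-4,6-difluorooctane.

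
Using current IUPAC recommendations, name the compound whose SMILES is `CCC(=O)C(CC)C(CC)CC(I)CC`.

The longest carbon chain that includes the carbonyl has 9 carbons, so the parent hydride is nonane.
A ketone (C=O on an internal carbon) is the principal characteristic group, giving the suffix -one.
Number the chain so that numbering from this end puts the carbonyl group at C-3 rather than C-7.
That gives the carbonyl at C-3; ethyl groups at C-4 and C-5; an iodo group at C-7.
Substituent prefixes are cited in alphabetical order (multiplying prefixes like di-/tri- are ignored for ordering).
Assembling the pieces gives 4,5-diethyl-7-iodononan-3-one.

4,5-diethyl-7-iodononan-3-one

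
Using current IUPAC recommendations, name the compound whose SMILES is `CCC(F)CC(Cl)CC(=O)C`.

Counting along the main chain through the carbonyl gives 8 carbons: the parent is octane.
The highest-priority functional group is a ketone (C=O on an internal carbon), so the name ends in -one.
Choose the numbering such that numbering from this end puts the carbonyl group at C-2 rather than C-7.
That gives the carbonyl at C-2; a chloro group at C-4; a fluoro group at C-6.
The substituents are ordered alphabetically, ignoring any di-/tri- multipliers.
Assembling the pieces gives 4-chloro-6-fluorooctan-2-one.

4-chloro-6-fluorooctan-2-one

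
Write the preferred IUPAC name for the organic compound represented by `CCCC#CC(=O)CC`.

The longest carbon chain that includes the carbonyl and the multiple bond has 8 carbons, so the parent hydride is octane.
The highest-priority functional group is a ketone (C=O on an internal carbon), so the name ends in -one.
There is one C≡C triple bond, indicated by the ending -yne.
Number the chain so that numbering from this end puts the carbonyl group at C-3 rather than C-6.
That gives the carbonyl at C-3; the triple bond between C-4 and C-5.
The name is oct-4-yn-3-one.

oct-4-yn-3-one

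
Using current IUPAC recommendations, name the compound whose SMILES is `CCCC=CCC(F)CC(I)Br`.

9-bromo-7-fluoro-9-iodonon-4-ene

The longest chain bearing the multiple bond is 9 carbons long (nonane).
There is one C=C double bond, indicated by the ending -ene.
The numbering direction is chosen so that numbering from this end puts the double bond at C-4 rather than C-5.
That gives the double bond between C-4 and C-5; a bromo group at C-9; a fluoro group at C-7; an iodo group at C-9.
Substituent prefixes are cited in alphabetical order (multiplying prefixes like di-/tri- are ignored for ordering).
Putting it together: 9-bromo-7-fluoro-9-iodonon-4-ene.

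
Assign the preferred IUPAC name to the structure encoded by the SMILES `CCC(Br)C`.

2-bromobutane

The parent chain contains 4 carbons (butane).
Number the chain so that the substituent locant set {2} is lower than {3} at the first point of difference.
With this numbering: a bromo group at C-2.
The name is 2-bromobutane.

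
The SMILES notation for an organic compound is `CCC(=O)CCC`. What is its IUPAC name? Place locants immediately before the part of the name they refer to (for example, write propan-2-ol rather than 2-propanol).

hexan-3-one

The longest chain bearing the carbonyl is 6 carbons long (hexane).
The highest-priority functional group is a ketone (C=O on an internal carbon), so the name ends in -one.
Choose the numbering such that numbering from this end puts the carbonyl group at C-3 rather than C-4.
This places the carbonyl at C-3.
Assembling the pieces gives hexan-3-one.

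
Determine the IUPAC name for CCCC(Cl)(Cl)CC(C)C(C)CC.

6,6-dichloro-3,4-dimethylnonane

The longest continuous carbon chain has 9 atoms, so the parent hydride is nonane.
Choose the numbering such that the substituent locant set {3,4,6,6} is lower than {4,4,6,7} at the first point of difference.
With this numbering: two chloro groups at C-6; methyl groups at C-3 and C-4.
Substituent prefixes are cited in alphabetical order (multiplying prefixes like di-/tri- are ignored for ordering).
The name is 6,6-dichloro-3,4-dimethylnonane.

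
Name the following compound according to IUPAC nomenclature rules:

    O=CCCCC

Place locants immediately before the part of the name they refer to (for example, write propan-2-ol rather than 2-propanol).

pentanal

The longest chain bearing the –CHO group is 5 carbons long (pentane).
The principal characteristic group is an aldehyde (terminal –CHO), named with the suffix -al.
The numbering direction is chosen so that the aldehyde carbon is C-1 by definition.
Putting it together: pentanal.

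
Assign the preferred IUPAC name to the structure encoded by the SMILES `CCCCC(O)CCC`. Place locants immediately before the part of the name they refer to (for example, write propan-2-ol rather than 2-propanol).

The longest carbon chain that includes the –OH group has 8 carbons, so the parent hydride is octane.
An alcohol (–OH) is the principal characteristic group, giving the suffix -ol.
The numbering direction is chosen so that numbering from this end puts the hydroxyl group at C-4 rather than C-5.
That gives the hydroxyl at C-4.
Assembling the pieces gives octan-4-ol.

octan-4-ol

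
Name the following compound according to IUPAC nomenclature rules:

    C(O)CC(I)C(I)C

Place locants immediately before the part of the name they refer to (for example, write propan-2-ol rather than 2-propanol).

3,4-diiodopentan-1-ol

The longest chain bearing the –OH group is 5 carbons long (pentane).
The highest-priority functional group is an alcohol (–OH), so the name ends in -ol.
The numbering direction is chosen so that numbering from this end puts the hydroxyl group at C-1 rather than C-5.
That gives the hydroxyl at C-1; iodo groups at C-3 and C-4.
Putting it together: 3,4-diiodopentan-1-ol.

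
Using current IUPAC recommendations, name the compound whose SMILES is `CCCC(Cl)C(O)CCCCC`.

The longest chain bearing the –OH group is 10 carbons long (decane).
The principal characteristic group is an alcohol (–OH), named with the suffix -ol.
Choose the numbering such that numbering from this end puts the hydroxyl group at C-5 rather than C-6.
That gives the hydroxyl at C-5; a chloro group at C-4.
Putting it together: 4-chlorodecan-5-ol.

4-chlorodecan-5-ol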